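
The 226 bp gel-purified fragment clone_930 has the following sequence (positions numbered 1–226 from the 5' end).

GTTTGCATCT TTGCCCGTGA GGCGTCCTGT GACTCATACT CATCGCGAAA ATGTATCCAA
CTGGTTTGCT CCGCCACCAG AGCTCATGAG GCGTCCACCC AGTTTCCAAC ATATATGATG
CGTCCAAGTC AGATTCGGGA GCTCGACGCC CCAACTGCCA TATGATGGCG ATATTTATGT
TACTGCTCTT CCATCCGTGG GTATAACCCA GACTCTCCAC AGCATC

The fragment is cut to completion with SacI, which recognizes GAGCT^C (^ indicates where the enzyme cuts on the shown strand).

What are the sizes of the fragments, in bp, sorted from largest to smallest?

SacI sites (GAGCTC) start at positions 80, 139.
SacI cuts after base 5 of each site (before the last base), so after positions 84, 143.
Linear molecule, 2 cuts → 3 fragments:
  1–84 → 84 bp
  85–143 → 59 bp
  144–226 → 83 bp
Sorted largest to smallest: 84, 83, 59 bp.

84, 83, 59 bp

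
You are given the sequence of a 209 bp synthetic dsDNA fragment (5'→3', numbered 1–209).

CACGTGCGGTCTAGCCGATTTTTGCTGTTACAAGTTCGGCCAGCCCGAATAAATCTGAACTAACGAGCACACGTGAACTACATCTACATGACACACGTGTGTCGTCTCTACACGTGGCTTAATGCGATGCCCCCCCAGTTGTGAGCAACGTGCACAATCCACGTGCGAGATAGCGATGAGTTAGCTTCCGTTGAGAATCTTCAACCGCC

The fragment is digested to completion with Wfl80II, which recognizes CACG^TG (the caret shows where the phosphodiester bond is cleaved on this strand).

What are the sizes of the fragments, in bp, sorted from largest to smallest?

69, 49, 46, 24, 17, 4 bp

Wfl80II sites (CACGTG) start at positions 1, 70, 94, 111, 160.
Wfl80II cuts after base 4 of each site, so after positions 4, 73, 97, 114, 163.
Linear molecule, 5 cuts → 6 fragments:
  1–4 → 4 bp
  5–73 → 69 bp
  74–97 → 24 bp
  98–114 → 17 bp
  115–163 → 49 bp
  164–209 → 46 bp
Sorted largest to smallest: 69, 49, 46, 24, 17, 4 bp.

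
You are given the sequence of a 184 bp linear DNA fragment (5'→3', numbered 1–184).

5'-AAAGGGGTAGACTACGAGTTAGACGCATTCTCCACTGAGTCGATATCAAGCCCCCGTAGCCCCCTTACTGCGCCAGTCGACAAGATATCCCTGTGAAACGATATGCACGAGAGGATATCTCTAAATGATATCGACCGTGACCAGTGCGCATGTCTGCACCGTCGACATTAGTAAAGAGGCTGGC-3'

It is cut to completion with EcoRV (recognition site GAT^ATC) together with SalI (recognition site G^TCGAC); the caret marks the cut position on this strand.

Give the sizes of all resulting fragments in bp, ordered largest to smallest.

44, 32, 32, 30, 23, 13, 10 bp

EcoRV sites (GATATC) start at positions 42, 84, 114, 127.
EcoRV cuts after base 3 of each site, so after positions 44, 86, 116, 129.
SalI sites (GTCGAC) start at positions 76, 161.
SalI cuts after the first base of each site, so after positions 76, 161.
Combined cut positions: 44, 76, 86, 116, 129, 161.
Linear molecule, 6 cuts → 7 fragments:
  1–44 → 44 bp
  45–76 → 32 bp
  77–86 → 10 bp
  87–116 → 30 bp
  117–129 → 13 bp
  130–161 → 32 bp
  162–184 → 23 bp
Sorted largest to smallest: 44, 32, 32, 30, 23, 13, 10 bp.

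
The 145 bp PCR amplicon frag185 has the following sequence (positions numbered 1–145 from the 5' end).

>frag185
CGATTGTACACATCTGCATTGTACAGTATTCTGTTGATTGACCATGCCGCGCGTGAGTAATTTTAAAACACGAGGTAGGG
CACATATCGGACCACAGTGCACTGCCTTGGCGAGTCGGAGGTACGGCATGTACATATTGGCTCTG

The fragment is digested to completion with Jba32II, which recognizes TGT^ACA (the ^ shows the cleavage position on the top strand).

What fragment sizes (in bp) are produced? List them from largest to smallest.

Jba32II sites (TGTACA) start at positions 5, 20, 129.
Jba32II cuts after base 3 of each site, so after positions 7, 22, 131.
Linear molecule, 3 cuts → 4 fragments:
  1–7 → 7 bp
  8–22 → 15 bp
  23–131 → 109 bp
  132–145 → 14 bp
Sorted largest to smallest: 109, 15, 14, 7 bp.

109, 15, 14, 7 bp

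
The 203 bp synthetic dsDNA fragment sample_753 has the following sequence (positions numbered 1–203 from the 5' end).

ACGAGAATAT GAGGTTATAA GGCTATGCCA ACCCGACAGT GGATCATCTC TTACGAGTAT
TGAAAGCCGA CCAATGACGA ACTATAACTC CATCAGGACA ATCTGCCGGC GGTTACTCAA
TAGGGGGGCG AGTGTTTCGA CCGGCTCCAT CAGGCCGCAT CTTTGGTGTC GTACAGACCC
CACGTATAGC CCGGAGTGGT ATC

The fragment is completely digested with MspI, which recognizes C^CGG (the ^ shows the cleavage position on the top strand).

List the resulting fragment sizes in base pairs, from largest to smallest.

106, 50, 35, 12 bp

MspI sites (CCGG) start at positions 106, 141, 191.
MspI cuts after the first base of each site, so after positions 106, 141, 191.
Linear molecule, 3 cuts → 4 fragments:
  1–106 → 106 bp
  107–141 → 35 bp
  142–191 → 50 bp
  192–203 → 12 bp
Sorted largest to smallest: 106, 50, 35, 12 bp.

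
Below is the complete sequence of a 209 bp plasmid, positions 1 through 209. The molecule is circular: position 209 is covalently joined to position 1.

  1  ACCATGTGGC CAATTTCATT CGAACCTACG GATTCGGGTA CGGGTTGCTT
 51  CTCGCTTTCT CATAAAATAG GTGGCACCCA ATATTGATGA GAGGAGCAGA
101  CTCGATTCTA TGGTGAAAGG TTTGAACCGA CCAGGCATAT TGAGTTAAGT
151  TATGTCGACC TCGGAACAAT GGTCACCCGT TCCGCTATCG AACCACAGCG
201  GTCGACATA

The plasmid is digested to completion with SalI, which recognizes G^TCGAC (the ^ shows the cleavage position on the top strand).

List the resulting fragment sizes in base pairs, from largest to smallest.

162, 47 bp

SalI sites (GTCGAC) start at positions 154, 201.
SalI cuts after the first base of each site, so after positions 154, 201.
Circular molecule, 2 cuts → 2 fragments:
  155–201 → 47 bp
  202–209 then 1–154 → 8 + 154 = 162 bp
Sorted largest to smallest: 162, 47 bp.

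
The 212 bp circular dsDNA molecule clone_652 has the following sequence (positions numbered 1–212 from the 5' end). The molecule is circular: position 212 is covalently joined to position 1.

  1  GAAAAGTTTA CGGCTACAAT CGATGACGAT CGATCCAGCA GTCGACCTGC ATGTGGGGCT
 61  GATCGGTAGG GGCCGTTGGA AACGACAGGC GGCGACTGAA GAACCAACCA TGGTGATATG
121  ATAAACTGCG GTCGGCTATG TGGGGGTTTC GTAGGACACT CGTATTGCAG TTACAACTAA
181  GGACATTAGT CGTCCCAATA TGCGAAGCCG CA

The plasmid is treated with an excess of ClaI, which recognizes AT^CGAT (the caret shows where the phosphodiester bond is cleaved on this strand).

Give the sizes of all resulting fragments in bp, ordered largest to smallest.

202, 10 bp

ClaI sites (ATCGAT) start at positions 19, 29.
ClaI cuts after base 2 of each site, so after positions 20, 30.
Circular molecule, 2 cuts → 2 fragments:
  21–30 → 10 bp
  31–212 then 1–20 → 182 + 20 = 202 bp
Sorted largest to smallest: 202, 10 bp.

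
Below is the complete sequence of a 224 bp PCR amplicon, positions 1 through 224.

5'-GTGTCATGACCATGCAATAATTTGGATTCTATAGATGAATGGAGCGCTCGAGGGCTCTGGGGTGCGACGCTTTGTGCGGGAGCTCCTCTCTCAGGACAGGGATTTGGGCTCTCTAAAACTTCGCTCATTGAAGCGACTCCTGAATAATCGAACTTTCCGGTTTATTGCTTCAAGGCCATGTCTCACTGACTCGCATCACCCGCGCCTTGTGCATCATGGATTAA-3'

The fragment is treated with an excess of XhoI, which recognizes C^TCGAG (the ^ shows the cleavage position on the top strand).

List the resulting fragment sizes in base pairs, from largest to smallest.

The XhoI site (CTCGAG) starts at position 47.
XhoI cuts after the first base of each site, so after position 47.
Linear molecule, 1 cut → 2 fragments:
  1–47 → 47 bp
  48–224 → 177 bp
Sorted largest to smallest: 177, 47 bp.

177, 47 bp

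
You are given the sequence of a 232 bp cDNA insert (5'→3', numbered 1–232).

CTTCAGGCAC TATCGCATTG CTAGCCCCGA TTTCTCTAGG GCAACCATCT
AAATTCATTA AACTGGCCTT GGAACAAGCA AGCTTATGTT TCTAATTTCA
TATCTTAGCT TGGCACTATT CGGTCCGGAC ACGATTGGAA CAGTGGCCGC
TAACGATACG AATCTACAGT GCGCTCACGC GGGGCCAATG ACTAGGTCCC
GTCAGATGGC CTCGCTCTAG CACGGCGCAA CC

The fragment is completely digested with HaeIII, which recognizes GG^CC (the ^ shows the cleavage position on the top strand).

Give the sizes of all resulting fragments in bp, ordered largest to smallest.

HaeIII sites (GGCC) start at positions 65, 145, 183, 208.
HaeIII cuts after base 2 of each site, so after positions 66, 146, 184, 209.
Linear molecule, 4 cuts → 5 fragments:
  1–66 → 66 bp
  67–146 → 80 bp
  147–184 → 38 bp
  185–209 → 25 bp
  210–232 → 23 bp
Sorted largest to smallest: 80, 66, 38, 25, 23 bp.

80, 66, 38, 25, 23 bp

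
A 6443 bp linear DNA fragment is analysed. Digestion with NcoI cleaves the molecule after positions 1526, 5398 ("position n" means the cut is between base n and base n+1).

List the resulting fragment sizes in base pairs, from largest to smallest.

3872, 1526, 1045 bp

Linear molecule, 2 cuts → 3 fragments:
  1526 − 0 = 1526 bp
  5398 − 1526 = 3872 bp
  6443 − 5398 = 1045 bp
Sorted largest to smallest: 3872, 1526, 1045 bp.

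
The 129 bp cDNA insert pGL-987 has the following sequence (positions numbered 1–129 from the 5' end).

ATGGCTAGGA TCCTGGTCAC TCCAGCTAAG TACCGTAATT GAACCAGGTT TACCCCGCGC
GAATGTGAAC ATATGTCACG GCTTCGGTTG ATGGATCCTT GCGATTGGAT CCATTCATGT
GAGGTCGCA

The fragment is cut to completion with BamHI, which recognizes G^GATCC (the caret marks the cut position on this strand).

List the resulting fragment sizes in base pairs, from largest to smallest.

BamHI sites (GGATCC) start at positions 8, 93, 107.
BamHI cuts after the first base of each site, so after positions 8, 93, 107.
Linear molecule, 3 cuts → 4 fragments:
  1–8 → 8 bp
  9–93 → 85 bp
  94–107 → 14 bp
  108–129 → 22 bp
Sorted largest to smallest: 85, 22, 14, 8 bp.

85, 22, 14, 8 bp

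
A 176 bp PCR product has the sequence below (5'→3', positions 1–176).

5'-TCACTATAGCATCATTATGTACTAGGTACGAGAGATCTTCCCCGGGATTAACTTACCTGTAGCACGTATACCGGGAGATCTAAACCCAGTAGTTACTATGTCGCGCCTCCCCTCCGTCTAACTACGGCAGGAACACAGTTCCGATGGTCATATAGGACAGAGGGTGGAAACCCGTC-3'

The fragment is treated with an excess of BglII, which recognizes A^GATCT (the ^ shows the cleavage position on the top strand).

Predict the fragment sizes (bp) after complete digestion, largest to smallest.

100, 43, 33 bp

BglII sites (AGATCT) start at positions 33, 76.
BglII cuts after the first base of each site, so after positions 33, 76.
Linear molecule, 2 cuts → 3 fragments:
  1–33 → 33 bp
  34–76 → 43 bp
  77–176 → 100 bp
Sorted largest to smallest: 100, 43, 33 bp.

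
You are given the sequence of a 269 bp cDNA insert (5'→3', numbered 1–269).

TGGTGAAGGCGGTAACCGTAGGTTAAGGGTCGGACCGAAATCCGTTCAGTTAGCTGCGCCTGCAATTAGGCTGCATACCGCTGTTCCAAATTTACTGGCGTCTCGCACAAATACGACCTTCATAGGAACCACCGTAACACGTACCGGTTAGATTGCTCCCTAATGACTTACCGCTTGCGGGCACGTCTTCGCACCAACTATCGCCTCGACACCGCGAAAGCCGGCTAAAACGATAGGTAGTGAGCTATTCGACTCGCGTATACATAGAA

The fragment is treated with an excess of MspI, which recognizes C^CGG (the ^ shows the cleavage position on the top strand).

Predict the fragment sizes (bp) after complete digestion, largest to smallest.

MspI sites (CCGG) start at positions 144, 221.
MspI cuts after the first base of each site, so after positions 144, 221.
Linear molecule, 2 cuts → 3 fragments:
  1–144 → 144 bp
  145–221 → 77 bp
  222–269 → 48 bp
Sorted largest to smallest: 144, 77, 48 bp.

144, 77, 48 bp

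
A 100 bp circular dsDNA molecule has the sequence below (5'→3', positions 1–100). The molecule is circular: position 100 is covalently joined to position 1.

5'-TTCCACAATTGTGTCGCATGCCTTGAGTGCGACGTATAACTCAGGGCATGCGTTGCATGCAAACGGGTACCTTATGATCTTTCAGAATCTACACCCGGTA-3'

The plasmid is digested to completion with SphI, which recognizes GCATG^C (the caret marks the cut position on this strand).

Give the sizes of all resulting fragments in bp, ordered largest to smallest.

SphI sites (GCATGC) start at positions 16, 46, 55.
SphI cuts after base 5 of each site (before the last base), so after positions 20, 50, 59.
Circular molecule, 3 cuts → 3 fragments:
  21–50 → 30 bp
  51–59 → 9 bp
  60–100 then 1–20 → 41 + 20 = 61 bp
Sorted largest to smallest: 61, 30, 9 bp.

61, 30, 9 bp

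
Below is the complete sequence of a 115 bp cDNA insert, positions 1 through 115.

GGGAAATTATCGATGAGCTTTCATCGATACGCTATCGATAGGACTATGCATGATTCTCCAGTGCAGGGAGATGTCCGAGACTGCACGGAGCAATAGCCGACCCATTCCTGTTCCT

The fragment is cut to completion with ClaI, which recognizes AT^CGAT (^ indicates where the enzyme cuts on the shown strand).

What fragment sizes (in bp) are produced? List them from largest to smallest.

ClaI sites (ATCGAT) start at positions 9, 23, 34.
ClaI cuts after base 2 of each site, so after positions 10, 24, 35.
Linear molecule, 3 cuts → 4 fragments:
  1–10 → 10 bp
  11–24 → 14 bp
  25–35 → 11 bp
  36–115 → 80 bp
Sorted largest to smallest: 80, 14, 11, 10 bp.

80, 14, 11, 10 bp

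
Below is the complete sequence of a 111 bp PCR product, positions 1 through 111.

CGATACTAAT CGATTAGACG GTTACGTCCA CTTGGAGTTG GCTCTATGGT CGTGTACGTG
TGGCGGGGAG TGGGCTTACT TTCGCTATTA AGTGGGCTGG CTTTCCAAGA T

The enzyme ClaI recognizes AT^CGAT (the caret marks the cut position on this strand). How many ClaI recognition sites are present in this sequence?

ATCGAT occurs starting at position 9.
ClaI cuts at 1 site.

1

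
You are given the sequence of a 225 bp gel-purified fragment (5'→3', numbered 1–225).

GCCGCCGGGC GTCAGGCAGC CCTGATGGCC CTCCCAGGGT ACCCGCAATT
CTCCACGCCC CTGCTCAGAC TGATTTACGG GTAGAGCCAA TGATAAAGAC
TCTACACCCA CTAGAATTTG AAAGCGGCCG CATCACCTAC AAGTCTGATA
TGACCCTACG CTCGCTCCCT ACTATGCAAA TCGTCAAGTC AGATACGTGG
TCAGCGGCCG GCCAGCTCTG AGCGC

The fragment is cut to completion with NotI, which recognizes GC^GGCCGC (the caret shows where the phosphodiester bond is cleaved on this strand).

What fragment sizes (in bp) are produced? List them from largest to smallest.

125, 100 bp

The NotI site (GCGGCCGC) starts at position 124.
NotI cuts after base 2 of each site, so after position 125.
Linear molecule, 1 cut → 2 fragments:
  1–125 → 125 bp
  126–225 → 100 bp
Sorted largest to smallest: 125, 100 bp.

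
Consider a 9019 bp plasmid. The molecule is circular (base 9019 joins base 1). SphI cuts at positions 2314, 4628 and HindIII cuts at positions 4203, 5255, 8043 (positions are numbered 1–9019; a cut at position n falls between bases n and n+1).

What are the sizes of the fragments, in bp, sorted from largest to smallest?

3290, 2788, 1889, 627, 425 bp

Combined cut positions (sorted): 2314, 4203, 4628, 5255, 8043.
Circular molecule, 5 cuts → 5 fragments:
  4203 − 2314 = 1889 bp
  4628 − 4203 = 425 bp
  5255 − 4628 = 627 bp
  8043 − 5255 = 2788 bp
  wrap: 9019 − 8043 + 2314 = 3290 bp
Sorted largest to smallest: 3290, 2788, 1889, 627, 425 bp.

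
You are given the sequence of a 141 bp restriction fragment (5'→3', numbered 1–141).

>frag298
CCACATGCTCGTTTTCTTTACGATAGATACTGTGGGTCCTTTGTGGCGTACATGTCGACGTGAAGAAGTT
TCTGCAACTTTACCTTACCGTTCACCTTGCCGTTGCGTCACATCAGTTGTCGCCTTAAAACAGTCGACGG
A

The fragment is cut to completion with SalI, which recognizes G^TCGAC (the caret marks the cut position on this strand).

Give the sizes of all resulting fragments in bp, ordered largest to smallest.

79, 54, 8 bp

SalI sites (GTCGAC) start at positions 54, 133.
SalI cuts after the first base of each site, so after positions 54, 133.
Linear molecule, 2 cuts → 3 fragments:
  1–54 → 54 bp
  55–133 → 79 bp
  134–141 → 8 bp
Sorted largest to smallest: 79, 54, 8 bp.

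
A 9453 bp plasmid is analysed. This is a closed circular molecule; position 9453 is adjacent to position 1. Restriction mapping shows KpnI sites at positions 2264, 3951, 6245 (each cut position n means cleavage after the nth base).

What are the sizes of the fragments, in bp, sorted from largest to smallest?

5472, 2294, 1687 bp

Circular molecule, 3 cuts → 3 fragments:
  3951 − 2264 = 1687 bp
  6245 − 3951 = 2294 bp
  wrap: 9453 − 6245 + 2264 = 5472 bp
Sorted largest to smallest: 5472, 2294, 1687 bp.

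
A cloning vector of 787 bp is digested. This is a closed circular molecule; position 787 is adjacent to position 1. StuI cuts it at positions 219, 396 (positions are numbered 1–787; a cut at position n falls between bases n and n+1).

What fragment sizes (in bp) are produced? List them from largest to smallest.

610, 177 bp

Circular molecule, 2 cuts → 2 fragments:
  396 − 219 = 177 bp
  wrap: 787 − 396 + 219 = 610 bp
Sorted largest to smallest: 610, 177 bp.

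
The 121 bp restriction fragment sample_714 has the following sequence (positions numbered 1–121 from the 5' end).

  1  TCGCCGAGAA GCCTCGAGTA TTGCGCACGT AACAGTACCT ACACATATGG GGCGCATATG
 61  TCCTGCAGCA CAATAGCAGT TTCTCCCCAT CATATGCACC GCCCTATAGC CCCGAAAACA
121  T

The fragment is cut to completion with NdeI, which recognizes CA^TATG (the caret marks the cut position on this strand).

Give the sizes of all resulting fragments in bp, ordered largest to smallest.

NdeI sites (CATATG) start at positions 44, 55, 91.
NdeI cuts after base 2 of each site, so after positions 45, 56, 92.
Linear molecule, 3 cuts → 4 fragments:
  1–45 → 45 bp
  46–56 → 11 bp
  57–92 → 36 bp
  93–121 → 29 bp
Sorted largest to smallest: 45, 36, 29, 11 bp.

45, 36, 29, 11 bp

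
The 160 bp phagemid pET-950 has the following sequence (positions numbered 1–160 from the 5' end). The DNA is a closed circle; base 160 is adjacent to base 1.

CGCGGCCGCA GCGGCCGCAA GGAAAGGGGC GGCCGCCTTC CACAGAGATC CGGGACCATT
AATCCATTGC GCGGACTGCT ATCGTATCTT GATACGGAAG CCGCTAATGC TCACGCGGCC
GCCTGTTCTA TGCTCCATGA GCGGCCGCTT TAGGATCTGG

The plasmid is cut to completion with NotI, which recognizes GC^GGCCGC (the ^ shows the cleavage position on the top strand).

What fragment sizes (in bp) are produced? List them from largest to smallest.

86, 26, 21, 18, 9 bp

NotI sites (GCGGCCGC) start at positions 2, 11, 29, 115, 141.
NotI cuts after base 2 of each site, so after positions 3, 12, 30, 116, 142.
Circular molecule, 5 cuts → 5 fragments:
  4–12 → 9 bp
  13–30 → 18 bp
  31–116 → 86 bp
  117–142 → 26 bp
  143–160 then 1–3 → 18 + 3 = 21 bp
Sorted largest to smallest: 86, 26, 21, 18, 9 bp.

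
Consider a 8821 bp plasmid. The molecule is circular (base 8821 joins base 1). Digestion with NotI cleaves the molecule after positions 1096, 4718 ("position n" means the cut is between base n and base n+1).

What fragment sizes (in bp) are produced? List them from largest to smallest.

Circular molecule, 2 cuts → 2 fragments:
  4718 − 1096 = 3622 bp
  wrap: 8821 − 4718 + 1096 = 5199 bp
Sorted largest to smallest: 5199, 3622 bp.

5199, 3622 bp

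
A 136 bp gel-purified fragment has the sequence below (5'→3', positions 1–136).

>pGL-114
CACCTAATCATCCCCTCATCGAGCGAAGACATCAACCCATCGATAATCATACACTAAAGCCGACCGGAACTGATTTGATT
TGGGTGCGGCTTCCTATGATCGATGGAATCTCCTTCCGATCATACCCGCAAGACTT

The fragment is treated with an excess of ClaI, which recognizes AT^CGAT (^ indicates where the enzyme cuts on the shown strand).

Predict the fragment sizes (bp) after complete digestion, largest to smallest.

60, 40, 36 bp

ClaI sites (ATCGAT) start at positions 39, 99.
ClaI cuts after base 2 of each site, so after positions 40, 100.
Linear molecule, 2 cuts → 3 fragments:
  1–40 → 40 bp
  41–100 → 60 bp
  101–136 → 36 bp
Sorted largest to smallest: 60, 40, 36 bp.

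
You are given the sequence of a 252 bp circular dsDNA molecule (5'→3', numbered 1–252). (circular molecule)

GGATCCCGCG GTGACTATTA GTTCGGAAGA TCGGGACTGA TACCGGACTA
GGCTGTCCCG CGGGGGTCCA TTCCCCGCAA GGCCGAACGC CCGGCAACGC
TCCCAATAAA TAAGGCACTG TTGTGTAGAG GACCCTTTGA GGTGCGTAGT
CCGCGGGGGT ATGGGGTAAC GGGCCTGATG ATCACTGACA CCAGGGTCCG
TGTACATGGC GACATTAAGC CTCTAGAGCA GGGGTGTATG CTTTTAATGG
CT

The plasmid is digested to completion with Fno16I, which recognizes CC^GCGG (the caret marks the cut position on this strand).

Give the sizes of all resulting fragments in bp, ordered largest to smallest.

Fno16I sites (CCGCGG) start at positions 6, 58, 151.
Fno16I cuts after base 2 of each site, so after positions 7, 59, 152.
Circular molecule, 3 cuts → 3 fragments:
  8–59 → 52 bp
  60–152 → 93 bp
  153–252 then 1–7 → 100 + 7 = 107 bp
Sorted largest to smallest: 107, 93, 52 bp.

107, 93, 52 bp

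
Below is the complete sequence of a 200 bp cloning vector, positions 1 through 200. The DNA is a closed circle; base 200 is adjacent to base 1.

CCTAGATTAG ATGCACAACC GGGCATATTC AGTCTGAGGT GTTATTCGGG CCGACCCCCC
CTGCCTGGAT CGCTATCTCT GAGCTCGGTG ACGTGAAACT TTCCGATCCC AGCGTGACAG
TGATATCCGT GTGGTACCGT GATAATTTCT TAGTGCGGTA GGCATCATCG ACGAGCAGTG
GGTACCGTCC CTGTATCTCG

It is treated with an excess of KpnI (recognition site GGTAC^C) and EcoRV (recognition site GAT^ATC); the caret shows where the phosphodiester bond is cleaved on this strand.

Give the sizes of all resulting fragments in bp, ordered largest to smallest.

KpnI sites (GGTACC) start at positions 133, 181.
KpnI cuts after base 5 of each site (before the last base), so after positions 137, 185.
The EcoRV site (GATATC) starts at position 122.
EcoRV cuts after base 3 of each site, so after position 124.
Combined cut positions: 124, 137, 185.
Circular molecule, 3 cuts → 3 fragments:
  125–137 → 13 bp
  138–185 → 48 bp
  186–200 then 1–124 → 15 + 124 = 139 bp
Sorted largest to smallest: 139, 48, 13 bp.

139, 48, 13 bp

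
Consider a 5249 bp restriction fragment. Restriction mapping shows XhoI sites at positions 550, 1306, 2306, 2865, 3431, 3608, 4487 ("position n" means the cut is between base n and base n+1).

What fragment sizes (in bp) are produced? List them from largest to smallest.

Linear molecule, 7 cuts → 8 fragments:
  550 − 0 = 550 bp
  1306 − 550 = 756 bp
  2306 − 1306 = 1000 bp
  2865 − 2306 = 559 bp
  3431 − 2865 = 566 bp
  3608 − 3431 = 177 bp
  4487 − 3608 = 879 bp
  5249 − 4487 = 762 bp
Sorted largest to smallest: 1000, 879, 762, 756, 566, 559, 550, 177 bp.

1000, 879, 762, 756, 566, 559, 550, 177 bp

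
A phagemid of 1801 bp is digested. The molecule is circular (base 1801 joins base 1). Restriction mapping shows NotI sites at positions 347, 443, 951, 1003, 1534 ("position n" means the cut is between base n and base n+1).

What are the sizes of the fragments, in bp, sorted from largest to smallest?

614, 531, 508, 96, 52 bp

Circular molecule, 5 cuts → 5 fragments:
  443 − 347 = 96 bp
  951 − 443 = 508 bp
  1003 − 951 = 52 bp
  1534 − 1003 = 531 bp
  wrap: 1801 − 1534 + 347 = 614 bp
Sorted largest to smallest: 614, 531, 508, 96, 52 bp.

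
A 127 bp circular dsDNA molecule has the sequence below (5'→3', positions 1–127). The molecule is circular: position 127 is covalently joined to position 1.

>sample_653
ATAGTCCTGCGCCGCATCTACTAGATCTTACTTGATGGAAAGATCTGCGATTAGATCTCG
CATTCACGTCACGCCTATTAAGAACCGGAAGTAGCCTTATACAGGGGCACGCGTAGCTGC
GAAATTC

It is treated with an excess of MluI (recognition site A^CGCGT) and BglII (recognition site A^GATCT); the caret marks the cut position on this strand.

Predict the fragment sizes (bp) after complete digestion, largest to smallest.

56, 41, 18, 12 bp

The MluI site (ACGCGT) starts at position 109.
MluI cuts after the first base of each site, so after position 109.
BglII sites (AGATCT) start at positions 23, 41, 53.
BglII cuts after the first base of each site, so after positions 23, 41, 53.
Combined cut positions: 23, 41, 53, 109.
Circular molecule, 4 cuts → 4 fragments:
  24–41 → 18 bp
  42–53 → 12 bp
  54–109 → 56 bp
  110–127 then 1–23 → 18 + 23 = 41 bp
Sorted largest to smallest: 56, 41, 18, 12 bp.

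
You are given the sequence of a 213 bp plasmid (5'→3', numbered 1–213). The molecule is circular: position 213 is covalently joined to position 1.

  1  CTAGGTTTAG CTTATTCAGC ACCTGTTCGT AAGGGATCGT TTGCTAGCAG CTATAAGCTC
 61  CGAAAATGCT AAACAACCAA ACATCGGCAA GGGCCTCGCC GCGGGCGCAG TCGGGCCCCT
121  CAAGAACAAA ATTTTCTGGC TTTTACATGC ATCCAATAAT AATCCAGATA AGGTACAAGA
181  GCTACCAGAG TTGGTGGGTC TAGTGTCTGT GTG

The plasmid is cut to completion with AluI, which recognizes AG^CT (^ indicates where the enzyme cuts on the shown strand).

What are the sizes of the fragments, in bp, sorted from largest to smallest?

AluI sites (AGCT) start at positions 9, 49, 56, 180.
AluI cuts after base 2 of each site, so after positions 10, 50, 57, 181.
Circular molecule, 4 cuts → 4 fragments:
  11–50 → 40 bp
  51–57 → 7 bp
  58–181 → 124 bp
  182–213 then 1–10 → 32 + 10 = 42 bp
Sorted largest to smallest: 124, 42, 40, 7 bp.

124, 42, 40, 7 bp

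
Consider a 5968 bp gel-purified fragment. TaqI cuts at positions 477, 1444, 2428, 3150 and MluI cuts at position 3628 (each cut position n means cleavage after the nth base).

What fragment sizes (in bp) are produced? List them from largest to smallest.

2340, 984, 967, 722, 478, 477 bp

Combined cut positions (sorted): 477, 1444, 2428, 3150, 3628.
Linear molecule, 5 cuts → 6 fragments:
  477 − 0 = 477 bp
  1444 − 477 = 967 bp
  2428 − 1444 = 984 bp
  3150 − 2428 = 722 bp
  3628 − 3150 = 478 bp
  5968 − 3628 = 2340 bp
Sorted largest to smallest: 2340, 984, 967, 722, 478, 477 bp.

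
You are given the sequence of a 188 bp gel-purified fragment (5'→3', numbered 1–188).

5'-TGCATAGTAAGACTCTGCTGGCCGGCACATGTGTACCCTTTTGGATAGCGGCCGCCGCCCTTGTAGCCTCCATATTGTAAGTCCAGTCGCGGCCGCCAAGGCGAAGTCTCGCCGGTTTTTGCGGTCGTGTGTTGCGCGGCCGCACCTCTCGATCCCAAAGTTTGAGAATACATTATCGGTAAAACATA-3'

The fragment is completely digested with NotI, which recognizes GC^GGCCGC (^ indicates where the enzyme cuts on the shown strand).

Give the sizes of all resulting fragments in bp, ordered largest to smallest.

NotI sites (GCGGCCGC) start at positions 48, 89, 136.
NotI cuts after base 2 of each site, so after positions 49, 90, 137.
Linear molecule, 3 cuts → 4 fragments:
  1–49 → 49 bp
  50–90 → 41 bp
  91–137 → 47 bp
  138–188 → 51 bp
Sorted largest to smallest: 51, 49, 47, 41 bp.

51, 49, 47, 41 bp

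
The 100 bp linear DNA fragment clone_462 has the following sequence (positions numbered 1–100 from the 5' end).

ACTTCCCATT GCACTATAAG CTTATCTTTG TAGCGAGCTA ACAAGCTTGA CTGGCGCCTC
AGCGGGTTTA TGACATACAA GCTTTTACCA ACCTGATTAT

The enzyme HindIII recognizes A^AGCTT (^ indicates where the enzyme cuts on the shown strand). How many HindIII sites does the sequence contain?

3

AAGCTT occurs starting at positions 18, 43, 79.
HindIII cuts at 3 sites.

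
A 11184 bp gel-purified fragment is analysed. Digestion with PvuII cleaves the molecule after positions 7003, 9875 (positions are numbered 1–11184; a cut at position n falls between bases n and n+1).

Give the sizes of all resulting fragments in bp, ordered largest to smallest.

7003, 2872, 1309 bp

Linear molecule, 2 cuts → 3 fragments:
  7003 − 0 = 7003 bp
  9875 − 7003 = 2872 bp
  11184 − 9875 = 1309 bp
Sorted largest to smallest: 7003, 2872, 1309 bp.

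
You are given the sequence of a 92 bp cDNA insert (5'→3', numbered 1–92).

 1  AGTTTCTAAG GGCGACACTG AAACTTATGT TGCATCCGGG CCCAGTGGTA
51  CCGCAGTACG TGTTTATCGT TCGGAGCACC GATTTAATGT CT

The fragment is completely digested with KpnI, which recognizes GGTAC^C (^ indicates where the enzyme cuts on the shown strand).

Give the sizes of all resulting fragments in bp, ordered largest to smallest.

The KpnI site (GGTACC) starts at position 47.
KpnI cuts after base 5 of each site (before the last base), so after position 51.
Linear molecule, 1 cut → 2 fragments:
  1–51 → 51 bp
  52–92 → 41 bp
Sorted largest to smallest: 51, 41 bp.

51, 41 bp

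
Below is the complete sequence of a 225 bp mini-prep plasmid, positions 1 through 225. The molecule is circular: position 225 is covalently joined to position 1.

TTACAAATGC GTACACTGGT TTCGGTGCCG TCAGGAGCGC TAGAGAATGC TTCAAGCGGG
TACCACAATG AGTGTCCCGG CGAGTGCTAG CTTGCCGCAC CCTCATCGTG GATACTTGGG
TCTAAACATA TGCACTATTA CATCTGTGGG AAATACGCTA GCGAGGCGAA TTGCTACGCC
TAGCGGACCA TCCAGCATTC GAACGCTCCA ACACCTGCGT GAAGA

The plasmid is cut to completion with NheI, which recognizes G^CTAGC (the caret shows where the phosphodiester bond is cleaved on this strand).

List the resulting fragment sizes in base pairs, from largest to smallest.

NheI sites (GCTAGC) start at positions 86, 157.
NheI cuts after the first base of each site, so after positions 86, 157.
Circular molecule, 2 cuts → 2 fragments:
  87–157 → 71 bp
  158–225 then 1–86 → 68 + 86 = 154 bp
Sorted largest to smallest: 154, 71 bp.

154, 71 bp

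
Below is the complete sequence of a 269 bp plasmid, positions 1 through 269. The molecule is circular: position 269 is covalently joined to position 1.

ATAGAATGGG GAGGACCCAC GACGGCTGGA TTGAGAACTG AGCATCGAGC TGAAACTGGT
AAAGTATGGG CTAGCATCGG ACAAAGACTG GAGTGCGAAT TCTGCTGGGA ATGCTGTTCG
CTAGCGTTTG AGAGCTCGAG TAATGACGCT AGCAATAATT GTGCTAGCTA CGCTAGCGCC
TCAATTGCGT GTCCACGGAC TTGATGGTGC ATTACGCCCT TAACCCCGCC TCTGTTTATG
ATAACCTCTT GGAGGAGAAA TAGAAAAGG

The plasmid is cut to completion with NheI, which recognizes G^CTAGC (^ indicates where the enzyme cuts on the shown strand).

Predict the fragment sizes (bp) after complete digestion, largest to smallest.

167, 50, 28, 15, 9 bp

NheI sites (GCTAGC) start at positions 70, 120, 148, 163, 172.
NheI cuts after the first base of each site, so after positions 70, 120, 148, 163, 172.
Circular molecule, 5 cuts → 5 fragments:
  71–120 → 50 bp
  121–148 → 28 bp
  149–163 → 15 bp
  164–172 → 9 bp
  173–269 then 1–70 → 97 + 70 = 167 bp
Sorted largest to smallest: 167, 50, 28, 15, 9 bp.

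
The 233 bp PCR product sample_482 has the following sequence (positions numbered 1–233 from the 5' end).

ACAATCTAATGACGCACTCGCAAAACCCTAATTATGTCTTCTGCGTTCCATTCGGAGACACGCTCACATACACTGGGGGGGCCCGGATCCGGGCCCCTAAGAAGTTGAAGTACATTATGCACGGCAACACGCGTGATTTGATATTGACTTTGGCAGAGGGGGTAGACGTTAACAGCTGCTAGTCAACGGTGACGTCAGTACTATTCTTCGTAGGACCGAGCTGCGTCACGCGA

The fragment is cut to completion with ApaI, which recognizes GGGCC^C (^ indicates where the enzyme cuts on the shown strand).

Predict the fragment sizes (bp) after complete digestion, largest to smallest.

138, 83, 12 bp

ApaI sites (GGGCCC) start at positions 79, 91.
ApaI cuts after base 5 of each site (before the last base), so after positions 83, 95.
Linear molecule, 2 cuts → 3 fragments:
  1–83 → 83 bp
  84–95 → 12 bp
  96–233 → 138 bp
Sorted largest to smallest: 138, 83, 12 bp.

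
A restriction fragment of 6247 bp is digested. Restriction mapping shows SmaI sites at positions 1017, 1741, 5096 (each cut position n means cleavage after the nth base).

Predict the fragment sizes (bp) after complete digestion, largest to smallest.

Linear molecule, 3 cuts → 4 fragments:
  1017 − 0 = 1017 bp
  1741 − 1017 = 724 bp
  5096 − 1741 = 3355 bp
  6247 − 5096 = 1151 bp
Sorted largest to smallest: 3355, 1151, 1017, 724 bp.

3355, 1151, 1017, 724 bp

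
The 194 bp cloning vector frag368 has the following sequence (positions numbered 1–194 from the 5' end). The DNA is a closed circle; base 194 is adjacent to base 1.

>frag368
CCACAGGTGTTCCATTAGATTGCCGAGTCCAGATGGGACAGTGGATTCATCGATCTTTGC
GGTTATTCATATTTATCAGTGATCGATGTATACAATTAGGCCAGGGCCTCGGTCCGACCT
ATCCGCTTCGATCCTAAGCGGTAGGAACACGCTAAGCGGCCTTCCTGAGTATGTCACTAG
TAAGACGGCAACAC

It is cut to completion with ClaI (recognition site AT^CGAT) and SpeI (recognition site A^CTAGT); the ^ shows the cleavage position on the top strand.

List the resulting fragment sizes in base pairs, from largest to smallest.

ClaI sites (ATCGAT) start at positions 49, 82.
ClaI cuts after base 2 of each site, so after positions 50, 83.
The SpeI site (ACTAGT) starts at position 176.
SpeI cuts after the first base of each site, so after position 176.
Combined cut positions: 50, 83, 176.
Circular molecule, 3 cuts → 3 fragments:
  51–83 → 33 bp
  84–176 → 93 bp
  177–194 then 1–50 → 18 + 50 = 68 bp
Sorted largest to smallest: 93, 68, 33 bp.

93, 68, 33 bp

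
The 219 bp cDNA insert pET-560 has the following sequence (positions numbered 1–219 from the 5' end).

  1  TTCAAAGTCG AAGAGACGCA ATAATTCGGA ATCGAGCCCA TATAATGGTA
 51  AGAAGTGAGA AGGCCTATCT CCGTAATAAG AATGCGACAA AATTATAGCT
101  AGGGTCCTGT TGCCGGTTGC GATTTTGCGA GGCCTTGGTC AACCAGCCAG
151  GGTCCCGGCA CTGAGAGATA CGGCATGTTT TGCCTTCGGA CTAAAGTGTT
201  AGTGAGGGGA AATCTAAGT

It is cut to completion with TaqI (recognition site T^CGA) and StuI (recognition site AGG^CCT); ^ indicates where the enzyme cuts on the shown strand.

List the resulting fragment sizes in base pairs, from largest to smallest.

87, 69, 31, 24, 8 bp

TaqI sites (TCGA) start at positions 8, 32.
TaqI cuts after the first base of each site, so after positions 8, 32.
StuI sites (AGGCCT) start at positions 61, 130.
StuI cuts after base 3 of each site, so after positions 63, 132.
Combined cut positions: 8, 32, 63, 132.
Linear molecule, 4 cuts → 5 fragments:
  1–8 → 8 bp
  9–32 → 24 bp
  33–63 → 31 bp
  64–132 → 69 bp
  133–219 → 87 bp
Sorted largest to smallest: 87, 69, 31, 24, 8 bp.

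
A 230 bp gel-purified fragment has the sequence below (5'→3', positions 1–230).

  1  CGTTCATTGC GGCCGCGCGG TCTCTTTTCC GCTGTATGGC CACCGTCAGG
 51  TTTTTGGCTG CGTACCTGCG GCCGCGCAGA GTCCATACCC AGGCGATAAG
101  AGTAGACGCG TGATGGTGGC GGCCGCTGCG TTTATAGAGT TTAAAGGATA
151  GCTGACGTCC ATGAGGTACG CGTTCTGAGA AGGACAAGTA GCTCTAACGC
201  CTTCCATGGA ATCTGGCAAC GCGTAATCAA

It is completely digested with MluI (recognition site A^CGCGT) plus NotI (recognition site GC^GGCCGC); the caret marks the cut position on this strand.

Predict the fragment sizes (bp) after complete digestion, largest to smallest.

MluI sites (ACGCGT) start at positions 106, 168, 219.
MluI cuts after the first base of each site, so after positions 106, 168, 219.
NotI sites (GCGGCCGC) start at positions 9, 68, 119.
NotI cuts after base 2 of each site, so after positions 10, 69, 120.
Combined cut positions: 10, 69, 106, 120, 168, 219.
Linear molecule, 6 cuts → 7 fragments:
  1–10 → 10 bp
  11–69 → 59 bp
  70–106 → 37 bp
  107–120 → 14 bp
  121–168 → 48 bp
  169–219 → 51 bp
  220–230 → 11 bp
Sorted largest to smallest: 59, 51, 48, 37, 14, 11, 10 bp.

59, 51, 48, 37, 14, 11, 10 bp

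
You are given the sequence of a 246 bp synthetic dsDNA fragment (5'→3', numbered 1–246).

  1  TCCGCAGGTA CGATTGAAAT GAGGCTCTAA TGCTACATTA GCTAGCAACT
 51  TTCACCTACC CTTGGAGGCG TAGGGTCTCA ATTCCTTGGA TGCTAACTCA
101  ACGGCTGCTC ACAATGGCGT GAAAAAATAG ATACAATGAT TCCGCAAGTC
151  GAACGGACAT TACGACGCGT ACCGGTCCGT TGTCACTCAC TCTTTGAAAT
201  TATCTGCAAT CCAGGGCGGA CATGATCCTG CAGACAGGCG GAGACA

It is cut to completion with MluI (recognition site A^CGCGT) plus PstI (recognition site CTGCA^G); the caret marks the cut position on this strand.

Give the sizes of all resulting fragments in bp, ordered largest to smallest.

165, 67, 14 bp

The MluI site (ACGCGT) starts at position 165.
MluI cuts after the first base of each site, so after position 165.
The PstI site (CTGCAG) starts at position 228.
PstI cuts after base 5 of each site (before the last base), so after position 232.
Combined cut positions: 165, 232.
Linear molecule, 2 cuts → 3 fragments:
  1–165 → 165 bp
  166–232 → 67 bp
  233–246 → 14 bp
Sorted largest to smallest: 165, 67, 14 bp.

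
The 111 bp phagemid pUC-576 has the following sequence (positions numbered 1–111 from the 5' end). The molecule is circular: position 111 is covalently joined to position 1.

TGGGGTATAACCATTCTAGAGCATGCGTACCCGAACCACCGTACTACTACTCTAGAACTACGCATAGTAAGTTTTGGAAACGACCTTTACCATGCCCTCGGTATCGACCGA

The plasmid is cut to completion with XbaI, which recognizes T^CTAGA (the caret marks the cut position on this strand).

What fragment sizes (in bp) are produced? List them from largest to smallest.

75, 36 bp

XbaI sites (TCTAGA) start at positions 15, 51.
XbaI cuts after the first base of each site, so after positions 15, 51.
Circular molecule, 2 cuts → 2 fragments:
  16–51 → 36 bp
  52–111 then 1–15 → 60 + 15 = 75 bp
Sorted largest to smallest: 75, 36 bp.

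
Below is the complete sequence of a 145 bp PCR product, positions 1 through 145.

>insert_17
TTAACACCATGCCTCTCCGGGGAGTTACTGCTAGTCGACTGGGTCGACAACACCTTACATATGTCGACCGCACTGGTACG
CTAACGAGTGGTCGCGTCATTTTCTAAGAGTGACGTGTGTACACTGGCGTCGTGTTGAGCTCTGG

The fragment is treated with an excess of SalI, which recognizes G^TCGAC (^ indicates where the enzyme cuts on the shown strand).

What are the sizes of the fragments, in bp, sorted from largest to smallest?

82, 34, 20, 9 bp

SalI sites (GTCGAC) start at positions 34, 43, 63.
SalI cuts after the first base of each site, so after positions 34, 43, 63.
Linear molecule, 3 cuts → 4 fragments:
  1–34 → 34 bp
  35–43 → 9 bp
  44–63 → 20 bp
  64–145 → 82 bp
Sorted largest to smallest: 82, 34, 20, 9 bp.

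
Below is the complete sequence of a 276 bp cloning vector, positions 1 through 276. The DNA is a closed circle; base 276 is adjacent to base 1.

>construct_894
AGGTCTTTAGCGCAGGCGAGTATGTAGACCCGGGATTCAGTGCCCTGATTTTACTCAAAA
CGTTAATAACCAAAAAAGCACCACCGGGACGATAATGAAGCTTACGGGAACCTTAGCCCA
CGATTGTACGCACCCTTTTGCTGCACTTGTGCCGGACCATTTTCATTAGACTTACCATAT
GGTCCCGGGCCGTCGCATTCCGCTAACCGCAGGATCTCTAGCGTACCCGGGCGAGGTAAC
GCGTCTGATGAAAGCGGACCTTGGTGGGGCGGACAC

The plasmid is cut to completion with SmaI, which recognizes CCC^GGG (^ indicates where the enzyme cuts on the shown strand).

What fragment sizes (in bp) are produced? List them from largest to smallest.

155, 79, 42 bp

SmaI sites (CCCGGG) start at positions 29, 184, 226.
SmaI cuts after base 3 of each site, so after positions 31, 186, 228.
Circular molecule, 3 cuts → 3 fragments:
  32–186 → 155 bp
  187–228 → 42 bp
  229–276 then 1–31 → 48 + 31 = 79 bp
Sorted largest to smallest: 155, 79, 42 bp.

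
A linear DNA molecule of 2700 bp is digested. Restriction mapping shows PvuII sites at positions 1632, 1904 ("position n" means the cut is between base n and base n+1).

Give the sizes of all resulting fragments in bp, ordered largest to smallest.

1632, 796, 272 bp

Linear molecule, 2 cuts → 3 fragments:
  1632 − 0 = 1632 bp
  1904 − 1632 = 272 bp
  2700 − 1904 = 796 bp
Sorted largest to smallest: 1632, 796, 272 bp.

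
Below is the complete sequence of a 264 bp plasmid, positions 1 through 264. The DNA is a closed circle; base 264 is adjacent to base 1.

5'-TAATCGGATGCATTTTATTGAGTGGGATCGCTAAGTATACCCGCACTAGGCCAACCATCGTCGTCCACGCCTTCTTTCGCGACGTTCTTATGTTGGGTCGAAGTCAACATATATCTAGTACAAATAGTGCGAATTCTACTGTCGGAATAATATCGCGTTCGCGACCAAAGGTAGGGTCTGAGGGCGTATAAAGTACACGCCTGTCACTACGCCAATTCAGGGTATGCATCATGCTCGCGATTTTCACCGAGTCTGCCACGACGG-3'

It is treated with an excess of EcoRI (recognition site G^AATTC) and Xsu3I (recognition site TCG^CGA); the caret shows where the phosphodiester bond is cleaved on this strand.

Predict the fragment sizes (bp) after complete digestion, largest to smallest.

106, 76, 52, 30 bp

The EcoRI site (GAATTC) starts at position 131.
EcoRI cuts after the first base of each site, so after position 131.
Xsu3I sites (TCGCGA) start at positions 77, 159, 235.
Xsu3I cuts after base 3 of each site, so after positions 79, 161, 237.
Combined cut positions: 79, 131, 161, 237.
Circular molecule, 4 cuts → 4 fragments:
  80–131 → 52 bp
  132–161 → 30 bp
  162–237 → 76 bp
  238–264 then 1–79 → 27 + 79 = 106 bp
Sorted largest to smallest: 106, 76, 52, 30 bp.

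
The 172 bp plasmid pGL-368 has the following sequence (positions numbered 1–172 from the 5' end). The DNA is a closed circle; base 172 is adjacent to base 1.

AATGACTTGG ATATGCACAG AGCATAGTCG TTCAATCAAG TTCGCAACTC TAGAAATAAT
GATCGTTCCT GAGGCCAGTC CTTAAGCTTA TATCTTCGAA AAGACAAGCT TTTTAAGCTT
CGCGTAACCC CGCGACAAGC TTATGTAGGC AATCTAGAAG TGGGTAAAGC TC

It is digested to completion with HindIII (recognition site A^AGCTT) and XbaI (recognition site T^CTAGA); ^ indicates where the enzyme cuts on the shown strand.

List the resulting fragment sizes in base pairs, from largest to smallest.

68, 35, 22, 22, 16, 9 bp

HindIII sites (AAGCTT) start at positions 84, 106, 115, 137.
HindIII cuts after the first base of each site, so after positions 84, 106, 115, 137.
XbaI sites (TCTAGA) start at positions 49, 153.
XbaI cuts after the first base of each site, so after positions 49, 153.
Combined cut positions: 49, 84, 106, 115, 137, 153.
Circular molecule, 6 cuts → 6 fragments:
  50–84 → 35 bp
  85–106 → 22 bp
  107–115 → 9 bp
  116–137 → 22 bp
  138–153 → 16 bp
  154–172 then 1–49 → 19 + 49 = 68 bp
Sorted largest to smallest: 68, 35, 22, 22, 16, 9 bp.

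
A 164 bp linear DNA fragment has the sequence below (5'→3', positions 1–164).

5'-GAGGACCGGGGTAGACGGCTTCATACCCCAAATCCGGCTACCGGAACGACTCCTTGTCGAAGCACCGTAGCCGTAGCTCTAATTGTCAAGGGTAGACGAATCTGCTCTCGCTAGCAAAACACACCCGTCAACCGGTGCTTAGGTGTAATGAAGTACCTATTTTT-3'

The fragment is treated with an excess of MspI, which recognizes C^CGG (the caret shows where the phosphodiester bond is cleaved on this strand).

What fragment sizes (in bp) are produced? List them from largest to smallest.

MspI sites (CCGG) start at positions 6, 34, 41, 132.
MspI cuts after the first base of each site, so after positions 6, 34, 41, 132.
Linear molecule, 4 cuts → 5 fragments:
  1–6 → 6 bp
  7–34 → 28 bp
  35–41 → 7 bp
  42–132 → 91 bp
  133–164 → 32 bp
Sorted largest to smallest: 91, 32, 28, 7, 6 bp.

91, 32, 28, 7, 6 bp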